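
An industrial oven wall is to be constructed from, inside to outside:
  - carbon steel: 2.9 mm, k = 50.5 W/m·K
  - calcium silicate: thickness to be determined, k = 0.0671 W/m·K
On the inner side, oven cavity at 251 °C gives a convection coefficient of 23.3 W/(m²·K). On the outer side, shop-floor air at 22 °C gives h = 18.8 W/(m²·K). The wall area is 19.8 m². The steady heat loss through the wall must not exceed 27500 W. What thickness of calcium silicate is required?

L ≈ 4.61 mm

Using the resistance-network approach (series):
R_inner film = 1/(h_i·A) = 1/(23.3×19.8) = 0.002168 K/W
R_carbon steel = L/(kA) = 0.0029/(50.5×19.8) = 2.9×10^-6 K/W
R_outer film = 1/(h_o·A) = 1/(18.8×19.8) = 0.002686 K/W
Sum of the known resistances R_other = 0.004857 K/W
Required total resistance R_tot = ΔT/Q_allow = 229/27500 = 0.008327 K/W
R_calcium silicate = R_tot − R_other = 0.00347 K/W
L = R·k·A = 0.00347×0.0671×19.8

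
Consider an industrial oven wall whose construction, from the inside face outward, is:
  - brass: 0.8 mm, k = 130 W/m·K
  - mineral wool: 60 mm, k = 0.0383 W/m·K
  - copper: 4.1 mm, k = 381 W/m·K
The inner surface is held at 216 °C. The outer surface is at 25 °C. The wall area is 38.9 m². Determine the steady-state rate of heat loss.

Treating each layer as a thermal resistance in series:
R_brass = L/(kA) = 0.0008/(130×38.9) = 1.582×10^-7 K/W
R_mineral wool = L/(kA) = 0.06/(0.0383×38.9) = 0.04027 K/W
R_copper = L/(kA) = 0.0041/(381×38.9) = 2.766×10^-7 K/W
R_total = 0.04027 K/W
Q = ΔT / R_total = 191 / 0.04027

Q ≈ 4740 W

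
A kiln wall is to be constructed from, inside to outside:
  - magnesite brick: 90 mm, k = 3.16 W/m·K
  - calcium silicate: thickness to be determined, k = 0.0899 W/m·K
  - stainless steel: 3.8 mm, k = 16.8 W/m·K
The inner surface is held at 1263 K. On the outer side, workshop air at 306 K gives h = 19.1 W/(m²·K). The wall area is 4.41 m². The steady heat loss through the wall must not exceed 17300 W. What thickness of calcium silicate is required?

L ≈ 14.6 mm

Series thermal resistances:
R_magnesite brick = L/(kA) = 0.09/(3.16×4.41) = 0.006458 K/W
R_stainless steel = L/(kA) = 0.0038/(16.8×4.41) = 5.129×10^-5 K/W
R_outer film = 1/(h_o·A) = 1/(19.1×4.41) = 0.01187 K/W
Sum of the known resistances R_other = 0.01838 K/W
Required total resistance R_tot = ΔT/Q_allow = 957/17300 = 0.05532 K/W
R_calcium silicate = R_tot − R_other = 0.03694 K/W
L = R·k·A = 0.03694×0.0899×4.41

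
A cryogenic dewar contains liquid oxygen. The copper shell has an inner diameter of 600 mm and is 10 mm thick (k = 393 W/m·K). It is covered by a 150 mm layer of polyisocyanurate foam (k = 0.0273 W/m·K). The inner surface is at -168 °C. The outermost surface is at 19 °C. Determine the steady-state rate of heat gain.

Q ≈ 61 W

Radial (spherical) resistances in series:
R_copper shell = (1/0.3 − 1/0.31)/(4π×393) = 2.177×10^-5 K/W
R_polyisocyanurate foam = (1/0.31 − 1/0.46)/(4π×0.0273) = 3.066 K/W
R_total = 3.066 K/W
Q = ΔT/R_total = 187/3.066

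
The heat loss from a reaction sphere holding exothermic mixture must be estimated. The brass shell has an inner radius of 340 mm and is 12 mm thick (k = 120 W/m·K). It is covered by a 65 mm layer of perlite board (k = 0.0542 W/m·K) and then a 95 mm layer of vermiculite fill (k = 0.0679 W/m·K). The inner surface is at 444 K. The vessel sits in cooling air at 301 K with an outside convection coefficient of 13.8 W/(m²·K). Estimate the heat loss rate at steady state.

Radial (spherical) resistances in series:
R_brass shell = (1/0.34 − 1/0.352)/(4π×120) = 6.649×10^-5 K/W
R_perlite board = (1/0.352 − 1/0.417)/(4π×0.0542) = 0.6502 K/W
R_vermiculite fill = (1/0.417 − 1/0.512)/(4π×0.0679) = 0.5215 K/W
R_outer film = 1/(h·4πr_o²) = 1/(13.8×4π×0.512²) = 0.022 K/W
R_total = 1.194 K/W
Q = ΔT/R_total = 143/1.194

Q ≈ 120 W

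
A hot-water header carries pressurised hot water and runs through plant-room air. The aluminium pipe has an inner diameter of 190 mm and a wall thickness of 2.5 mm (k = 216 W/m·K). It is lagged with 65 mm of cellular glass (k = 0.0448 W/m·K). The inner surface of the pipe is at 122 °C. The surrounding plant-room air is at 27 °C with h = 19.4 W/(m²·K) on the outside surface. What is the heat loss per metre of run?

q′ ≈ 50.9 W/m

Radial resistances (cylindrical: R_cond = ln(r_o/r_i)/(2πkL), R_conv = 1/(h·2πrL)):
R_aluminium pipe wall = ln(97.5/95)/(2π×216×1) = 1.914×10^-5 K/W
R_cellular glass = ln(162.5/97.5)/(2π×0.0448×1) = 1.815 K/W
R_outer film = 1/(h_o·2πr_oL) = 1/(19.4×2π×0.1625×1) = 0.05049 K/W
R_total = 1.865 K/W
Q = ΔT/R_total = 95/1.865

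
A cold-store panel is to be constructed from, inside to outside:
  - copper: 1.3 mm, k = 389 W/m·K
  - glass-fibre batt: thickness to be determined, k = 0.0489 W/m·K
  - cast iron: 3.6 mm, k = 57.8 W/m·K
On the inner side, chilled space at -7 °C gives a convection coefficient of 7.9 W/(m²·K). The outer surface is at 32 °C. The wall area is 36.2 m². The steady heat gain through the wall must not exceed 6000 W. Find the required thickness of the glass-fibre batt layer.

Treating each layer as a thermal resistance in series:
R_inner film = 1/(h_i·A) = 1/(7.9×36.2) = 0.003497 K/W
R_copper = L/(kA) = 0.0013/(389×36.2) = 9.232×10^-8 K/W
R_cast iron = L/(kA) = 0.0036/(57.8×36.2) = 1.721×10^-6 K/W
Sum of the known resistances R_other = 0.003499 K/W
Required total resistance R_tot = ΔT/Q_allow = 39/6000 = 0.0065 K/W
R_glass-fibre batt = R_tot − R_other = 0.003001 K/W
L = R·k·A = 0.003001×0.0489×36.2

L ≈ 5.31 mm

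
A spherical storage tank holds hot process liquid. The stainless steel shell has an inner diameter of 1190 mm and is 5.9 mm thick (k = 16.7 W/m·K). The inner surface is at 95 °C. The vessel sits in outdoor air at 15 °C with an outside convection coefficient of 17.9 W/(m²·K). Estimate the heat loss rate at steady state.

Q ≈ 6460 W

Each spherical layer contributes R = (1/r_i − 1/r_o)/(4πk):
R_stainless steel shell = (1/0.595 − 1/0.6009)/(4π×16.7) = 7.863×10^-5 K/W
R_outer film = 1/(h·4πr_o²) = 1/(17.9×4π×0.6009²) = 0.01231 K/W
R_total = 0.01239 K/W
Q = ΔT/R_total = 80/0.01239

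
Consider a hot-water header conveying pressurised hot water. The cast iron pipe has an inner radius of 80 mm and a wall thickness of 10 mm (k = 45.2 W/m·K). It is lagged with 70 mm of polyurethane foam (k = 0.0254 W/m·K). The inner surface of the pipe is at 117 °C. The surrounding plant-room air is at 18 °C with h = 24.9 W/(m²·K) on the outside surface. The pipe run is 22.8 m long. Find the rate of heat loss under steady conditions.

Q ≈ 619 W

Cylindrical conduction, so R = ln(r₂/r₁)/(2πkL) per layer, in series:
R_cast iron pipe wall = ln(90/80)/(2π×45.2×22.8) = 1.819×10^-5 K/W
R_polyurethane foam = ln(160/90)/(2π×0.0254×22.8) = 0.1581 K/W
R_outer film = 1/(h_o·2πr_oL) = 1/(24.9×2π×0.16×22.8) = 0.001752 K/W
R_total = 0.1599 K/W
Q = ΔT/R_total = 99/0.1599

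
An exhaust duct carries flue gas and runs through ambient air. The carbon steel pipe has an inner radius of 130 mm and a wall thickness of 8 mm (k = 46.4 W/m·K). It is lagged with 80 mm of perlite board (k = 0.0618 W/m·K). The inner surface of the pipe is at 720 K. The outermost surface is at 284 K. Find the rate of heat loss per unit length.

q′ ≈ 370 W/m

Per-layer cylindrical resistances, series-summed:
R_carbon steel pipe wall = ln(138/130)/(2π×46.4×1) = 2.048×10^-4 K/W
R_perlite board = ln(218/138)/(2π×0.0618×1) = 1.178 K/W
R_total = 1.178 K/W
Q = ΔT/R_total = 436/1.178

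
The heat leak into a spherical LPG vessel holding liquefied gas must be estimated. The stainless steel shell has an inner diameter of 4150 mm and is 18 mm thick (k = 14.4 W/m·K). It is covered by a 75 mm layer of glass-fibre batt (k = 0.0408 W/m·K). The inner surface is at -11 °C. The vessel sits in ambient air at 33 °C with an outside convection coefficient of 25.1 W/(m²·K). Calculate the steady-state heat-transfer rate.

For a spherical shell R = (1/r₁ − 1/r₂)/(4πk); film R = 1/(h·4πr²). In series:
R_stainless steel shell = (1/2.075 − 1/2.093)/(4π×14.4) = 2.29×10^-5 K/W
R_glass-fibre batt = (1/2.093 − 1/2.168)/(4π×0.0408) = 0.03224 K/W
R_outer film = 1/(h·4πr_o²) = 1/(25.1×4π×2.168²) = 6.745×10^-4 K/W
R_total = 0.03294 K/W
Q = ΔT/R_total = 44/0.03294

Q ≈ 1340 W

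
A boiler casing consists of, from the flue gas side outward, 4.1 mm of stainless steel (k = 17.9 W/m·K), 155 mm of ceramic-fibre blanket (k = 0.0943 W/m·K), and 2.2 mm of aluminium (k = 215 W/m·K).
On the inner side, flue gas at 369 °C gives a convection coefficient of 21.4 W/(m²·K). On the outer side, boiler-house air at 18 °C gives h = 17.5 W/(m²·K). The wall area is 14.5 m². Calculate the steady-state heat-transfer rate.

Q ≈ 2910 W

Model the wall as resistances in series:
R_inner film = 1/(h_i·A) = 1/(21.4×14.5) = 0.003223 K/W
R_stainless steel = L/(kA) = 0.0041/(17.9×14.5) = 1.58×10^-5 K/W
R_ceramic-fibre blanket = L/(kA) = 0.155/(0.0943×14.5) = 0.1134 K/W
R_aluminium = L/(kA) = 0.0022/(215×14.5) = 7.057×10^-7 K/W
R_outer film = 1/(h_o·A) = 1/(17.5×14.5) = 0.003941 K/W
R_total = 0.1205 K/W
Q = ΔT / R_total = 351 / 0.1205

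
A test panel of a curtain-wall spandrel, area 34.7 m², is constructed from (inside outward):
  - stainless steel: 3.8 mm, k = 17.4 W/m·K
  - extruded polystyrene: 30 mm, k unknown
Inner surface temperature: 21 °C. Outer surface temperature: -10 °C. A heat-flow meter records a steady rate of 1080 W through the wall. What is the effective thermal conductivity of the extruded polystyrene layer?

Series thermal resistances:
R_stainless steel = L/(kA) = 0.0038/(17.4×34.7) = 6.294×10^-6 K/W
Sum of known resistances R_other = 6.294×10^-6 K/W
Total R = ΔT/Q = 31/1080 = 0.0287 K/W
R_extruded polystyrene = R_total − R_other = 0.0287 K/W
k = L/(R·A) = 0.03/(0.0287×34.7)

k ≈ 0.0301 W/(m·K)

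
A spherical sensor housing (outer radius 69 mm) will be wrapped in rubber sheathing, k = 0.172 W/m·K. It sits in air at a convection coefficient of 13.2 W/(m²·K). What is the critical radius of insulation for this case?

r_cr ≈ 26.1 mm

For a sphere r_cr = 2k/h = 2×0.172/13.2
r_cr = 26.1 mm; since the bare radius (69 mm) is above r_cr, any added insulation will reduce heat loss.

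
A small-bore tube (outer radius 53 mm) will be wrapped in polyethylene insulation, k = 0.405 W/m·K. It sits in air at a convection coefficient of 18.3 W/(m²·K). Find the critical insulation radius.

For a cylinder r_cr = k/h = 0.405/18.3
r_cr = 22.1 mm; since the bare radius (53 mm) is above r_cr, any added insulation will reduce heat loss.

r_cr ≈ 22.1 mm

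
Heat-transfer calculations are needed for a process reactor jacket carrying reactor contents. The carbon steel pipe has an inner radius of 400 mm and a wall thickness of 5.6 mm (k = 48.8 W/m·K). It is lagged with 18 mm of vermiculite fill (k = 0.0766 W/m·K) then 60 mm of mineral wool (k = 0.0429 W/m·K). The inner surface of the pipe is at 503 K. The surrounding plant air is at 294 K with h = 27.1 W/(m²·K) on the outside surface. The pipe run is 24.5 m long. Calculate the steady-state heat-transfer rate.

Treating each annulus and film as a series resistance:
R_carbon steel pipe wall = ln(405.6/400)/(2π×48.8×24.5) = 1.851×10^-6 K/W
R_vermiculite fill = ln(423.6/405.6)/(2π×0.0766×24.5) = 0.003682 K/W
R_mineral wool = ln(483.6/423.6)/(2π×0.0429×24.5) = 0.02006 K/W
R_outer film = 1/(h_o·2πr_oL) = 1/(27.1×2π×0.4836×24.5) = 4.957×10^-4 K/W
R_total = 0.02424 K/W
Q = ΔT/R_total = 209/0.02424

Q ≈ 8620 W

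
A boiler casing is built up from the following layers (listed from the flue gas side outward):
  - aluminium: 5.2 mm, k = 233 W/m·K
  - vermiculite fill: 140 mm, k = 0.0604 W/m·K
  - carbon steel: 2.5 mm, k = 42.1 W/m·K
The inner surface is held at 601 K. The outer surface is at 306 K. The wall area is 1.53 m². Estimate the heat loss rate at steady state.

Series thermal resistances:
R_aluminium = L/(kA) = 0.0052/(233×1.53) = 1.459×10^-5 K/W
R_vermiculite fill = L/(kA) = 0.14/(0.0604×1.53) = 1.515 K/W
R_carbon steel = L/(kA) = 0.0025/(42.1×1.53) = 3.881×10^-5 K/W
R_total = 1.515 K/W
Q = ΔT / R_total = 295 / 1.515

Q ≈ 195 W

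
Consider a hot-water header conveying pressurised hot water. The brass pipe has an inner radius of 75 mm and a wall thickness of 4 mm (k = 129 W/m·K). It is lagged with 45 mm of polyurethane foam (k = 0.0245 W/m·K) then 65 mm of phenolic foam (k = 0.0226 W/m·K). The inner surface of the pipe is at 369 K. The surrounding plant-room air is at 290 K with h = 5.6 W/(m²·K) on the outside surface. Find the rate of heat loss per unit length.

Per-layer cylindrical resistances, series-summed:
R_brass pipe wall = ln(79/75)/(2π×129×1) = 6.411×10^-5 K/W
R_polyurethane foam = ln(124/79)/(2π×0.0245×1) = 2.929 K/W
R_phenolic foam = ln(189/124)/(2π×0.0226×1) = 2.968 K/W
R_outer film = 1/(h_o·2πr_oL) = 1/(5.6×2π×0.189×1) = 0.1504 K/W
R_total = 6.047 K/W
Q = ΔT/R_total = 79/6.047

q′ ≈ 13.1 W/m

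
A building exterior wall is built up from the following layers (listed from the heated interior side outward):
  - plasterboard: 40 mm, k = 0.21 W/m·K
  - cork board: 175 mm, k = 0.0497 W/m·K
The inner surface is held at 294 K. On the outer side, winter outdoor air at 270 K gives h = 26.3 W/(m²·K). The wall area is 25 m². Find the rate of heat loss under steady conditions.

Q ≈ 160 W

Series thermal resistances:
R_plasterboard = L/(kA) = 0.04/(0.21×25) = 0.007619 K/W
R_cork board = L/(kA) = 0.175/(0.0497×25) = 0.1408 K/W
R_outer film = 1/(h_o·A) = 1/(26.3×25) = 0.001521 K/W
R_total = 0.15 K/W
Q = ΔT / R_total = 24 / 0.15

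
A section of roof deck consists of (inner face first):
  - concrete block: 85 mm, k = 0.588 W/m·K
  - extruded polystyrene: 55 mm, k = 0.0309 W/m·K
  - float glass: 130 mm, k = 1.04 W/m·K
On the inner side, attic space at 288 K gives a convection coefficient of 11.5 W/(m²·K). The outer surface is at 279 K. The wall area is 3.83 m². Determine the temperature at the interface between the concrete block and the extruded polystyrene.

Using the resistance-network approach (series):
R_inner film = 1/(h_i·A) = 1/(11.5×3.83) = 0.0227 K/W
R_concrete block = L/(kA) = 0.085/(0.588×3.83) = 0.03774 K/W
R_extruded polystyrene = L/(kA) = 0.055/(0.0309×3.83) = 0.4647 K/W
R_float glass = L/(kA) = 0.13/(1.04×3.83) = 0.03264 K/W
R_total = 0.5578 K/W;  Q = ΔT/R_total = 9/0.5578 = 16.13 W
T_interface = T_inner − Q·ΣR(inner→interface) = 288 − 16.1×0.06045

T ≈ 287 K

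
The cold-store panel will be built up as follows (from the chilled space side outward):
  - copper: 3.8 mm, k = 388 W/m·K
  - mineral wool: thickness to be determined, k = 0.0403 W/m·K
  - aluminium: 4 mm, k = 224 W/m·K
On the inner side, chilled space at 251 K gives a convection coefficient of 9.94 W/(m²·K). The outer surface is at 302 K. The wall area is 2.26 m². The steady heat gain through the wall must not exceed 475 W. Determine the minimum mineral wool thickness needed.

Model the wall as resistances in series:
R_inner film = 1/(h_i·A) = 1/(9.94×2.26) = 0.04451 K/W
R_copper = L/(kA) = 0.0038/(388×2.26) = 4.334×10^-6 K/W
R_aluminium = L/(kA) = 0.004/(224×2.26) = 7.901×10^-6 K/W
Sum of the known resistances R_other = 0.04453 K/W
Required total resistance R_tot = ΔT/Q_allow = 51/475 = 0.1074 K/W
R_mineral wool = R_tot − R_other = 0.06284 K/W
L = R·k·A = 0.06284×0.0403×2.26

L ≈ 5.72 mm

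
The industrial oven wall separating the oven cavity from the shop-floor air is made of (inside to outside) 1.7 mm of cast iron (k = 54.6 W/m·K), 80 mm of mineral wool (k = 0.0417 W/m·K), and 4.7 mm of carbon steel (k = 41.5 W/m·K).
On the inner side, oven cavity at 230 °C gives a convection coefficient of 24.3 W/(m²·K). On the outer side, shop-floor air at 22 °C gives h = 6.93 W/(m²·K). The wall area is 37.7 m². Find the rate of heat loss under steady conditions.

Treating each layer as a thermal resistance in series:
R_inner film = 1/(h_i·A) = 1/(24.3×37.7) = 0.001092 K/W
R_cast iron = L/(kA) = 0.0017/(54.6×37.7) = 8.259×10^-7 K/W
R_mineral wool = L/(kA) = 0.08/(0.0417×37.7) = 0.05089 K/W
R_carbon steel = L/(kA) = 0.0047/(41.5×37.7) = 3.004×10^-6 K/W
R_outer film = 1/(h_o·A) = 1/(6.93×37.7) = 0.003828 K/W
R_total = 0.05581 K/W
Q = ΔT / R_total = 208 / 0.05581

Q ≈ 3730 W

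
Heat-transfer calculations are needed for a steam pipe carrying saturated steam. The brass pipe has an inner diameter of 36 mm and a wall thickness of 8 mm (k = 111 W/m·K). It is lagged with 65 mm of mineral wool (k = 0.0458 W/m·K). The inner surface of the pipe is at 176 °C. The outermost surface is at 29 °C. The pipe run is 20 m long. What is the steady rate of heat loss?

Q ≈ 675 W

Radial resistances (cylindrical: R_cond = ln(r_o/r_i)/(2πkL), R_conv = 1/(h·2πrL)):
R_brass pipe wall = ln(26/18)/(2π×111×20) = 2.636×10^-5 K/W
R_mineral wool = ln(91/26)/(2π×0.0458×20) = 0.2177 K/W
R_total = 0.2177 K/W
Q = ΔT/R_total = 147/0.2177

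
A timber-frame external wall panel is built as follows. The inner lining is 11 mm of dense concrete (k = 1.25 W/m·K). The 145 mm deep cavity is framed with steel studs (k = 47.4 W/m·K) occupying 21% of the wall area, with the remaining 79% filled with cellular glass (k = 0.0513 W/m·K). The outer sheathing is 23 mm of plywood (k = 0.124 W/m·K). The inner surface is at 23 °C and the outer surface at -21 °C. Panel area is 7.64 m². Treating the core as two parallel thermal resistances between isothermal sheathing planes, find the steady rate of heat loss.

Q ≈ 1610 W

Sheathing layers in series; stud and cavity paths in parallel between them.
R_inner = 0.011/(1.25×7.64) = 0.001152 K/W
R_stud  = 0.145/(47.4×0.21×7.64) = 0.001907 K/W
R_cav   = 0.145/(0.0513×0.79×7.64) = 0.4683 K/W
1/R_core = 1/R_stud + 1/R_cav → R_core = 0.001899 K/W
R_outer = 0.023/(0.124×7.64) = 0.02428 K/W
R_total = 0.02733 K/W
Q = ΔT/R_total = 44/0.02733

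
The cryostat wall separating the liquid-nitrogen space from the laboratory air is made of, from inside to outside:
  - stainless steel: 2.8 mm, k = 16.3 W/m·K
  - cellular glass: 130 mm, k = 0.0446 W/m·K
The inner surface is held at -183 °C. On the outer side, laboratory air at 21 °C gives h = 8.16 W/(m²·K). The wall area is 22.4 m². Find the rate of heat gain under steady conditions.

Q ≈ 1500 W

Treating each layer as a thermal resistance in series:
R_stainless steel = L/(kA) = 0.0028/(16.3×22.4) = 7.669×10^-6 K/W
R_cellular glass = L/(kA) = 0.13/(0.0446×22.4) = 0.1301 K/W
R_outer film = 1/(h_o·A) = 1/(8.16×22.4) = 0.005471 K/W
R_total = 0.1356 K/W
Q = ΔT / R_total = 204 / 0.1356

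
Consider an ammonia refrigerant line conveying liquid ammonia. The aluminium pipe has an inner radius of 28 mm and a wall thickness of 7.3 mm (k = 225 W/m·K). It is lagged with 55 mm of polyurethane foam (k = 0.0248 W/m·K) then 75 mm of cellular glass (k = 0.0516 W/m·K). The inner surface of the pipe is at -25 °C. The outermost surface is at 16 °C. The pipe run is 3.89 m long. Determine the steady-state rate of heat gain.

Per-layer cylindrical resistances, series-summed:
R_aluminium pipe wall = ln(35.3/28)/(2π×225×3.89) = 4.213×10^-5 K/W
R_polyurethane foam = ln(90.3/35.3)/(2π×0.0248×3.89) = 1.55 K/W
R_cellular glass = ln(165.3/90.3)/(2π×0.0516×3.89) = 0.4794 K/W
R_total = 2.029 K/W
Q = ΔT/R_total = 41/2.029

Q ≈ 20.2 W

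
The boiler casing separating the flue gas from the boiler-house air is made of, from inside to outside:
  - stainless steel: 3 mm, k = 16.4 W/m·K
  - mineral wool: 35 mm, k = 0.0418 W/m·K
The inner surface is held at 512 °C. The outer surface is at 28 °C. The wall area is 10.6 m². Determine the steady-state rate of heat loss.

Q ≈ 6130 W

Series thermal resistances:
R_stainless steel = L/(kA) = 0.003/(16.4×10.6) = 1.726×10^-5 K/W
R_mineral wool = L/(kA) = 0.035/(0.0418×10.6) = 0.07899 K/W
R_total = 0.07901 K/W
Q = ΔT / R_total = 484 / 0.07901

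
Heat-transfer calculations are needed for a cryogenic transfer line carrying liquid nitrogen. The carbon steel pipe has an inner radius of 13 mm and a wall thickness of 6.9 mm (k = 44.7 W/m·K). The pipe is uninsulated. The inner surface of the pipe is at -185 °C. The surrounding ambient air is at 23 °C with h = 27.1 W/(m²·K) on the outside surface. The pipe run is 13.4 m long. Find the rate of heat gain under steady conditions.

Radial resistances (cylindrical: R_cond = ln(r_o/r_i)/(2πkL), R_conv = 1/(h·2πrL)):
R_carbon steel pipe wall = ln(19.9/13)/(2π×44.7×13.4) = 1.131×10^-4 K/W
R_outer film = 1/(h_o·2πr_oL) = 1/(27.1×2π×0.0199×13.4) = 0.02202 K/W
R_total = 0.02214 K/W
Q = ΔT/R_total = 208/0.02214

Q ≈ 9400 W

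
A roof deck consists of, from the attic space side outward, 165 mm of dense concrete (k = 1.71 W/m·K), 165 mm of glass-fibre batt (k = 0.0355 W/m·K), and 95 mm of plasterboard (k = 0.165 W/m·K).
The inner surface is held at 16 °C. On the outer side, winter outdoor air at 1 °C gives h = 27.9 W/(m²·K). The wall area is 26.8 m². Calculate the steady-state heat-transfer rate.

Q ≈ 75.1 W

Using the resistance-network approach (series):
R_dense concrete = L/(kA) = 0.165/(1.71×26.8) = 0.0036 K/W
R_glass-fibre batt = L/(kA) = 0.165/(0.0355×26.8) = 0.1734 K/W
R_plasterboard = L/(kA) = 0.095/(0.165×26.8) = 0.02148 K/W
R_outer film = 1/(h_o·A) = 1/(27.9×26.8) = 0.001337 K/W
R_total = 0.1998 K/W
Q = ΔT / R_total = 15 / 0.1998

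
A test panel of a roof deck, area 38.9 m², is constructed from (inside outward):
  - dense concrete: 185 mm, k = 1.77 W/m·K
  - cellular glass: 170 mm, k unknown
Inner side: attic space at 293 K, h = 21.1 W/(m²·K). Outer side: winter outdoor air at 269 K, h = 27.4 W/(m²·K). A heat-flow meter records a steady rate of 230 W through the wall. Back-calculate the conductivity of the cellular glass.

Treating each layer as a thermal resistance in series:
R_inner film = 1/(h_i·A) = 1/(21.1×38.9) = 0.001218 K/W
R_dense concrete = L/(kA) = 0.185/(1.77×38.9) = 0.002687 K/W
R_outer film = 1/(h_o·A) = 1/(27.4×38.9) = 9.382×10^-4 K/W
Sum of known resistances R_other = 0.004843 K/W
Total R = ΔT/Q = 24/230 = 0.1043 K/W
R_cellular glass = R_total − R_other = 0.0995 K/W
k = L/(R·A) = 0.17/(0.0995×38.9)

k ≈ 0.0439 W/(m·K)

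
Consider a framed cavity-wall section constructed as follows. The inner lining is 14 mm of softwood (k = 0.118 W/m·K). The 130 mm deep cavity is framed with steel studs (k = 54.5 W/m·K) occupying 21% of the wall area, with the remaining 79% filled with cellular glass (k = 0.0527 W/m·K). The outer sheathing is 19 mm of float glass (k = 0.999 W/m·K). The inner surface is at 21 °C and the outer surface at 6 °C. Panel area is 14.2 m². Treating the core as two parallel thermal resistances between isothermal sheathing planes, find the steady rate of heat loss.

Sheathing layers in series; stud and cavity paths in parallel between them.
R_inner = 0.014/(0.118×14.2) = 0.008355 K/W
R_stud  = 0.13/(54.5×0.21×14.2) = 7.999×10^-4 K/W
R_cav   = 0.13/(0.0527×0.79×14.2) = 0.2199 K/W
1/R_core = 1/R_stud + 1/R_cav → R_core = 7.97×10^-4 K/W
R_outer = 0.019/(0.999×14.2) = 0.001339 K/W
R_total = 0.01049 K/W
Q = ΔT/R_total = 15/0.01049

Q ≈ 1430 W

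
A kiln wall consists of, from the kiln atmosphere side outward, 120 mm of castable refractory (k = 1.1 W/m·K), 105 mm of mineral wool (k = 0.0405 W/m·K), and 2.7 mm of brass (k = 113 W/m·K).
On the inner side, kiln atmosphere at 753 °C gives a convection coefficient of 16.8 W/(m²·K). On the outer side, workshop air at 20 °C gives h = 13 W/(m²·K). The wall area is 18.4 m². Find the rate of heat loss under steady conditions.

Q ≈ 4750 W

Treating each layer as a thermal resistance in series:
R_inner film = 1/(h_i·A) = 1/(16.8×18.4) = 0.003235 K/W
R_castable refractory = L/(kA) = 0.12/(1.1×18.4) = 0.005929 K/W
R_mineral wool = L/(kA) = 0.105/(0.0405×18.4) = 0.1409 K/W
R_brass = L/(kA) = 0.0027/(113×18.4) = 1.299×10^-6 K/W
R_outer film = 1/(h_o·A) = 1/(13×18.4) = 0.004181 K/W
R_total = 0.1542 K/W
Q = ΔT / R_total = 733 / 0.1542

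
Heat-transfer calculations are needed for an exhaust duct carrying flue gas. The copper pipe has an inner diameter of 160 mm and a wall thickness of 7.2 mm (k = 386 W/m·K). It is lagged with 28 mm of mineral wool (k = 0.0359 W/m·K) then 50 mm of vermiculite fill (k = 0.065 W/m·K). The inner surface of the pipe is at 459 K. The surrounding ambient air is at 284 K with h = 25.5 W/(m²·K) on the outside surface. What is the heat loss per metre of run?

Per-layer cylindrical resistances, series-summed:
R_copper pipe wall = ln(87.2/80)/(2π×386×1) = 3.553×10^-5 K/W
R_mineral wool = ln(115.2/87.2)/(2π×0.0359×1) = 1.235 K/W
R_vermiculite fill = ln(165.2/115.2)/(2π×0.065×1) = 0.8827 K/W
R_outer film = 1/(h_o·2πr_oL) = 1/(25.5×2π×0.1652×1) = 0.03778 K/W
R_total = 2.155 K/W
Q = ΔT/R_total = 175/2.155

q′ ≈ 81.2 W/m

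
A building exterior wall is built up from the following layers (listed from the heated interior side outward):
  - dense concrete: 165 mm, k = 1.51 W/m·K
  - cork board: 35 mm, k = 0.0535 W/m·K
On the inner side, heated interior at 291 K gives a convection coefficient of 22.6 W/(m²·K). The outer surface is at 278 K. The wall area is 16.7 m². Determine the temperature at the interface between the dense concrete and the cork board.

Series thermal resistances:
R_inner film = 1/(h_i·A) = 1/(22.6×16.7) = 0.00265 K/W
R_dense concrete = L/(kA) = 0.165/(1.51×16.7) = 0.006543 K/W
R_cork board = L/(kA) = 0.035/(0.0535×16.7) = 0.03917 K/W
R_total = 0.04837 K/W;  Q = ΔT/R_total = 13/0.04837 = 268.8 W
T_interface = T_inner − Q·ΣR(inner→interface) = 291 − 269×0.009193

T ≈ 289 K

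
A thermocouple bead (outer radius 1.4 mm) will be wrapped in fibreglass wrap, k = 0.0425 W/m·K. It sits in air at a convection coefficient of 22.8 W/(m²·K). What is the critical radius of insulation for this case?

For a sphere r_cr = 2k/h = 2×0.0425/22.8
r_cr = 3.73 mm; since the bare radius (1.4 mm) is below r_cr, adding a thin layer of insulation will *increase* heat loss.

r_cr ≈ 3.73 mm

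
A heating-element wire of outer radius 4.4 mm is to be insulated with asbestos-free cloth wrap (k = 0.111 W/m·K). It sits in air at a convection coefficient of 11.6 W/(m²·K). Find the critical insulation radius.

For a cylinder r_cr = k/h = 0.111/11.6
r_cr = 9.57 mm; since the bare radius (4.4 mm) is below r_cr, adding a thin layer of insulation will *increase* heat loss.

r_cr ≈ 9.57 mm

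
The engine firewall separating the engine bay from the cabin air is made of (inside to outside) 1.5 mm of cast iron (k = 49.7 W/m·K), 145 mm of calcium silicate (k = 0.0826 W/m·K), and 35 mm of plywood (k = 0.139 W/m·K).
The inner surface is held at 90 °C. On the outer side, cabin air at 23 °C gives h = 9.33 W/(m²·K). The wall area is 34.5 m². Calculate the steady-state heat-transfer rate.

Q ≈ 1090 W

Using the resistance-network approach (series):
R_cast iron = L/(kA) = 0.0015/(49.7×34.5) = 8.748×10^-7 K/W
R_calcium silicate = L/(kA) = 0.145/(0.0826×34.5) = 0.05088 K/W
R_plywood = L/(kA) = 0.035/(0.139×34.5) = 0.007299 K/W
R_outer film = 1/(h_o·A) = 1/(9.33×34.5) = 0.003107 K/W
R_total = 0.06129 K/W
Q = ΔT / R_total = 67 / 0.06129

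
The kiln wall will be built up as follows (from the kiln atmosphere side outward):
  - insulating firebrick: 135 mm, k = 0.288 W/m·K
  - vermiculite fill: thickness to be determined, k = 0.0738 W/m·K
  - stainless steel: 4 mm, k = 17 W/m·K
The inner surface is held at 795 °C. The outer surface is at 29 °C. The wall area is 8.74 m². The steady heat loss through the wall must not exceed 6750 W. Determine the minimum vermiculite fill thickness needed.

L ≈ 38.6 mm

Series thermal resistances:
R_insulating firebrick = L/(kA) = 0.135/(0.288×8.74) = 0.05363 K/W
R_stainless steel = L/(kA) = 0.004/(17×8.74) = 2.692×10^-5 K/W
Sum of the known resistances R_other = 0.05366 K/W
Required total resistance R_tot = ΔT/Q_allow = 766/6750 = 0.1135 K/W
R_vermiculite fill = R_tot − R_other = 0.05982 K/W
L = R·k·A = 0.05982×0.0738×8.74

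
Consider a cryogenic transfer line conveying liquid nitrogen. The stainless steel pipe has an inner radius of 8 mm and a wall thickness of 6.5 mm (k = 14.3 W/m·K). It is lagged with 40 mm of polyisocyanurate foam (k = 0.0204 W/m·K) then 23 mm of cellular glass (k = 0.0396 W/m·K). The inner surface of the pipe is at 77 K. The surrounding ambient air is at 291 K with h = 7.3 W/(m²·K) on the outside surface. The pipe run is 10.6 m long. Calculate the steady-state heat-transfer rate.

Treating each annulus and film as a series resistance:
R_stainless steel pipe wall = ln(14.5/8)/(2π×14.3×10.6) = 6.244×10^-4 K/W
R_polyisocyanurate foam = ln(54.5/14.5)/(2π×0.0204×10.6) = 0.9745 K/W
R_cellular glass = ln(77.5/54.5)/(2π×0.0396×10.6) = 0.1335 K/W
R_outer film = 1/(h_o·2πr_oL) = 1/(7.3×2π×0.0775×10.6) = 0.02654 K/W
R_total = 1.135 K/W
Q = ΔT/R_total = 214/1.135

Q ≈ 189 W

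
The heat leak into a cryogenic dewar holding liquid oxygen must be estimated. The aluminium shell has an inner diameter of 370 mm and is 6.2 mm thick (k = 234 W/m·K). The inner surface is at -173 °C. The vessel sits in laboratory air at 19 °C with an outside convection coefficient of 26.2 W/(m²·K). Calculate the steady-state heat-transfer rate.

Q ≈ 2310 W

Radial (spherical) resistances in series:
R_aluminium shell = (1/0.185 − 1/0.1912)/(4π×234) = 5.961×10^-5 K/W
R_outer film = 1/(h·4πr_o²) = 1/(26.2×4π×0.1912²) = 0.08308 K/W
R_total = 0.08314 K/W
Q = ΔT/R_total = 192/0.08314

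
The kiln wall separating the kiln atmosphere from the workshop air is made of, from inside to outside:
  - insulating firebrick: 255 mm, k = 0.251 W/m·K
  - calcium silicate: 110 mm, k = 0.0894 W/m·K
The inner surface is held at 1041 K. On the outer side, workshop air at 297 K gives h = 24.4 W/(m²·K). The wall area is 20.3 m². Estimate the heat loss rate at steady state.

Q ≈ 6600 W

Using the resistance-network approach (series):
R_insulating firebrick = L/(kA) = 0.255/(0.251×20.3) = 0.05005 K/W
R_calcium silicate = L/(kA) = 0.11/(0.0894×20.3) = 0.06061 K/W
R_outer film = 1/(h_o·A) = 1/(24.4×20.3) = 0.002019 K/W
R_total = 0.1127 K/W
Q = ΔT / R_total = 744 / 0.1127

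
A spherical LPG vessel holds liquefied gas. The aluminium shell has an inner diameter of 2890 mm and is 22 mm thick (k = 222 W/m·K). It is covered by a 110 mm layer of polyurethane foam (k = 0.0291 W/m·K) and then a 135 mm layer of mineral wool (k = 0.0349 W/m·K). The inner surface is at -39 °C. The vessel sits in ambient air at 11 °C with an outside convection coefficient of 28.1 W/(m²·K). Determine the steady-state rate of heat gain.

Q ≈ 204 W

Each spherical layer contributes R = (1/r_i − 1/r_o)/(4πk):
R_aluminium shell = (1/1.445 − 1/1.467)/(4π×222) = 3.72×10^-6 K/W
R_polyurethane foam = (1/1.467 − 1/1.577)/(4π×0.0291) = 0.13 K/W
R_mineral wool = (1/1.577 − 1/1.712)/(4π×0.0349) = 0.114 K/W
R_outer film = 1/(h·4πr_o²) = 1/(28.1×4π×1.712²) = 9.662×10^-4 K/W
R_total = 0.245 K/W
Q = ΔT/R_total = 50/0.245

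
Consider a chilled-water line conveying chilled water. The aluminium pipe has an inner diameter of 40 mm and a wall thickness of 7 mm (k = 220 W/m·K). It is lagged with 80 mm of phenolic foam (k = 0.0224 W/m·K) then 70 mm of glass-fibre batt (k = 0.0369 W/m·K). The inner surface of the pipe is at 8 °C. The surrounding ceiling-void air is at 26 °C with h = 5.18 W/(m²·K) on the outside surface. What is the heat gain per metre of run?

q′ ≈ 1.48 W/m

Radial resistances (cylindrical: R_cond = ln(r_o/r_i)/(2πkL), R_conv = 1/(h·2πrL)):
R_aluminium pipe wall = ln(27/20)/(2π×220×1) = 2.171×10^-4 K/W
R_phenolic foam = ln(107/27)/(2π×0.0224×1) = 9.784 K/W
R_glass-fibre batt = ln(177/107)/(2π×0.0369×1) = 2.171 K/W
R_outer film = 1/(h_o·2πr_oL) = 1/(5.18×2π×0.177×1) = 0.1736 K/W
R_total = 12.13 K/W
Q = ΔT/R_total = 18/12.13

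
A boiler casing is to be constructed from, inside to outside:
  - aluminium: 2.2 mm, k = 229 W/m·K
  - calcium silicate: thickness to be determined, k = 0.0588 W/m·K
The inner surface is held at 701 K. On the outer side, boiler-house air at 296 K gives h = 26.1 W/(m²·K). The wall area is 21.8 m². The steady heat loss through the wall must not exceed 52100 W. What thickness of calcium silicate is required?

L ≈ 7.71 mm

Series thermal resistances:
R_aluminium = L/(kA) = 0.0022/(229×21.8) = 4.407×10^-7 K/W
R_outer film = 1/(h_o·A) = 1/(26.1×21.8) = 0.001758 K/W
Sum of the known resistances R_other = 0.001758 K/W
Required total resistance R_tot = ΔT/Q_allow = 405/52100 = 0.007774 K/W
R_calcium silicate = R_tot − R_other = 0.006016 K/W
L = R·k·A = 0.006016×0.0588×21.8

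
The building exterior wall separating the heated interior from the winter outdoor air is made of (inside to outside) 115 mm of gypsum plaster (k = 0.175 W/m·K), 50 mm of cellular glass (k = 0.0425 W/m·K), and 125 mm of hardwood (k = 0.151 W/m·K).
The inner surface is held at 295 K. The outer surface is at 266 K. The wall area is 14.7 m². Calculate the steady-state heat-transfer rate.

Series thermal resistances:
R_gypsum plaster = L/(kA) = 0.115/(0.175×14.7) = 0.0447 K/W
R_cellular glass = L/(kA) = 0.05/(0.0425×14.7) = 0.08003 K/W
R_hardwood = L/(kA) = 0.125/(0.151×14.7) = 0.05631 K/W
R_total = 0.181 K/W
Q = ΔT / R_total = 29 / 0.181

Q ≈ 160 W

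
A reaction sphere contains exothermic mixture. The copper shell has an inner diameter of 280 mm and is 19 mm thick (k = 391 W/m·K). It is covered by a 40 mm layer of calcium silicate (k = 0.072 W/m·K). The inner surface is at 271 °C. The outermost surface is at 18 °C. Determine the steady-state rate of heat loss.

Q ≈ 181 W

For a spherical shell R = (1/r₁ − 1/r₂)/(4πk); film R = 1/(h·4πr²). In series:
R_copper shell = (1/0.14 − 1/0.159)/(4π×391) = 1.737×10^-4 K/W
R_calcium silicate = (1/0.159 − 1/0.199)/(4π×0.072) = 1.397 K/W
R_total = 1.397 K/W
Q = ΔT/R_total = 253/1.397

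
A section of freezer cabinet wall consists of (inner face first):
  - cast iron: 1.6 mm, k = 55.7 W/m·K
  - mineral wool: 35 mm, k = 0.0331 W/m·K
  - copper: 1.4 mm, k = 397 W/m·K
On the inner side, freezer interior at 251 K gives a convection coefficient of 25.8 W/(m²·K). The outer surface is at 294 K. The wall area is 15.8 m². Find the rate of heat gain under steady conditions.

Q ≈ 620 W

Thermal resistances in series:
R_inner film = 1/(h_i·A) = 1/(25.8×15.8) = 0.002453 K/W
R_cast iron = L/(kA) = 0.0016/(55.7×15.8) = 1.818×10^-6 K/W
R_mineral wool = L/(kA) = 0.035/(0.0331×15.8) = 0.06692 K/W
R_copper = L/(kA) = 0.0014/(397×15.8) = 2.232×10^-7 K/W
R_total = 0.06938 K/W
Q = ΔT / R_total = 43 / 0.06938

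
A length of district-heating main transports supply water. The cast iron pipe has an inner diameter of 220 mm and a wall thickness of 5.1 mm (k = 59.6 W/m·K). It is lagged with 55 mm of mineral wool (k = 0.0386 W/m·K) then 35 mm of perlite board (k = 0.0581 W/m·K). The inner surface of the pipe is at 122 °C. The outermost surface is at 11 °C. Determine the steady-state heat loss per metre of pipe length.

Per-layer cylindrical resistances, series-summed:
R_cast iron pipe wall = ln(115.1/110)/(2π×59.6×1) = 1.21×10^-4 K/W
R_mineral wool = ln(170.1/115.1)/(2π×0.0386×1) = 1.61 K/W
R_perlite board = ln(205.1/170.1)/(2π×0.0581×1) = 0.5126 K/W
R_total = 2.123 K/W
Q = ΔT/R_total = 111/2.123

q′ ≈ 52.3 W/m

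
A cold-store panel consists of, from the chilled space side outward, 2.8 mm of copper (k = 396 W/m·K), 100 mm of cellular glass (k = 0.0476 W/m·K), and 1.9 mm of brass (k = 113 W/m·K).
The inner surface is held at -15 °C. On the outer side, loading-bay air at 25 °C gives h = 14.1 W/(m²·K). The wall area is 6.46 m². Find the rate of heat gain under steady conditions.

Using the resistance-network approach (series):
R_copper = L/(kA) = 0.0028/(396×6.46) = 1.095×10^-6 K/W
R_cellular glass = L/(kA) = 0.1/(0.0476×6.46) = 0.3252 K/W
R_brass = L/(kA) = 0.0019/(113×6.46) = 2.603×10^-6 K/W
R_outer film = 1/(h_o·A) = 1/(14.1×6.46) = 0.01098 K/W
R_total = 0.3362 K/W
Q = ΔT / R_total = 40 / 0.3362

Q ≈ 119 W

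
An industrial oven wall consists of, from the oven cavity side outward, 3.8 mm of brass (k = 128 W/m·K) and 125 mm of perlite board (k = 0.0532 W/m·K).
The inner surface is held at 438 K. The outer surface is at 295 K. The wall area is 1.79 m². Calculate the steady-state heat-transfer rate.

Q ≈ 109 W

Model the wall as resistances in series:
R_brass = L/(kA) = 0.0038/(128×1.79) = 1.659×10^-5 K/W
R_perlite board = L/(kA) = 0.125/(0.0532×1.79) = 1.313 K/W
R_total = 1.313 K/W
Q = ΔT / R_total = 143 / 1.313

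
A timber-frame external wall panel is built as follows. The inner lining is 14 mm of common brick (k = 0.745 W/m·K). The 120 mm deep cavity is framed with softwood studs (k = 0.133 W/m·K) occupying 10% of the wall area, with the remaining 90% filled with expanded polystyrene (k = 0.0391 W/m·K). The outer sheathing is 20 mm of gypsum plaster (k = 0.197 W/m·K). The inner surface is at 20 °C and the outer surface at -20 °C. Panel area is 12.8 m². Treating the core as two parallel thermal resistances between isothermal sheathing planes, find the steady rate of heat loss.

Sheathing layers in series; stud and cavity paths in parallel between them.
R_inner = 0.014/(0.745×12.8) = 0.001468 K/W
R_stud  = 0.12/(0.133×0.1×12.8) = 0.7049 K/W
R_cav   = 0.12/(0.0391×0.9×12.8) = 0.2664 K/W
1/R_core = 1/R_stud + 1/R_cav → R_core = 0.1933 K/W
R_outer = 0.02/(0.197×12.8) = 0.007931 K/W
R_total = 0.2027 K/W
Q = ΔT/R_total = 40/0.2027

Q ≈ 197 W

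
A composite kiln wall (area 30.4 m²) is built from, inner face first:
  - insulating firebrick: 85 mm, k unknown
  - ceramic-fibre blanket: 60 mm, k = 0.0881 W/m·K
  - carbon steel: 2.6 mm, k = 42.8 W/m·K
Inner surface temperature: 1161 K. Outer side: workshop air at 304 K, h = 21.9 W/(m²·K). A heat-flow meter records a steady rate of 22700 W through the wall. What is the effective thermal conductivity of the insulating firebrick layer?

k ≈ 0.202 W/(m·K)

Thermal resistances in series:
R_ceramic-fibre blanket = L/(kA) = 0.06/(0.0881×30.4) = 0.0224 K/W
R_carbon steel = L/(kA) = 0.0026/(42.8×30.4) = 1.998×10^-6 K/W
R_outer film = 1/(h_o·A) = 1/(21.9×30.4) = 0.001502 K/W
Sum of known resistances R_other = 0.02391 K/W
Total R = ΔT/Q = 857/22700 = 0.03775 K/W
R_insulating firebrick = R_total − R_other = 0.01385 K/W
k = L/(R·A) = 0.085/(0.01385×30.4)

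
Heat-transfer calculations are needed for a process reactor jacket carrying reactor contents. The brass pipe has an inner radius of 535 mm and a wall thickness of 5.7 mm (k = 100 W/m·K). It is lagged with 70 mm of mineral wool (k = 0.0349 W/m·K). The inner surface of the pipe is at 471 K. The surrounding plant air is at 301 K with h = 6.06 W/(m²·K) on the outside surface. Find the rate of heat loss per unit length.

q′ ≈ 284 W/m

Cylindrical conduction, so R = ln(r₂/r₁)/(2πkL) per layer, in series:
R_brass pipe wall = ln(540.7/535)/(2π×100×1) = 1.687×10^-5 K/W
R_mineral wool = ln(610.7/540.7)/(2π×0.0349×1) = 0.5552 K/W
R_outer film = 1/(h_o·2πr_oL) = 1/(6.06×2π×0.6107×1) = 0.04301 K/W
R_total = 0.5982 K/W
Q = ΔT/R_total = 170/0.5982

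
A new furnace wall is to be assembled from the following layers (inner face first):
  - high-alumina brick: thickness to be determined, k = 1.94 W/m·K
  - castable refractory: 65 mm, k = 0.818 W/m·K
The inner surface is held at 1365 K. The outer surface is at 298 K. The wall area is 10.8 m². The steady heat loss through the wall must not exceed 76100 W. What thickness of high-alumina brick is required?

Thermal resistances in series:
R_castable refractory = L/(kA) = 0.065/(0.818×10.8) = 0.007358 K/W
Sum of the known resistances R_other = 0.007358 K/W
Required total resistance R_tot = ΔT/Q_allow = 1067/76100 = 0.01402 K/W
R_high-alumina brick = R_tot − R_other = 0.006663 K/W
L = R·k·A = 0.006663×1.94×10.8

L ≈ 140 mm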